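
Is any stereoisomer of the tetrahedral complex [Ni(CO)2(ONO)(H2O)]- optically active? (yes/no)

Only one geometric arrangement is possible.

no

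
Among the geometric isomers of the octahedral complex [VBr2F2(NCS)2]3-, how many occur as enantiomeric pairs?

1

The six octahedral sites form three mutually perpendicular trans pairs.
Systematic placement gives 5 geometric isomers: Br trans, F trans, NCS trans; Br trans, F cis, NCS cis; Br cis, F cis, NCS trans; Br cis, F cis, NCS cis (chiral); Br cis, F trans, NCS cis.
One of these lacks any improper symmetry element and so occurs as an enantiomeric pair, giving 5 + 1 = 6 stereoisomers in total.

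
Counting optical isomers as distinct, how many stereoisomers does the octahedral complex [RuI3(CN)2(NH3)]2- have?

In an octahedral complex each vertex has one trans partner and four cis neighbours.
Working through the distinct placements yields 3 geometric isomers: I mer, CN trans; I fac, CN cis; I mer, CN cis.
Each arrangement has an internal mirror plane or centre of symmetry, so none is chiral.

3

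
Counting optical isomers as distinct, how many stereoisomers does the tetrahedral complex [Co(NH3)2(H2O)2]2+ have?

1

In a tetrahedral complex all four positions are equivalent and every pair of ligands is adjacent — there is no cis/trans distinction.
Only one geometric arrangement is possible.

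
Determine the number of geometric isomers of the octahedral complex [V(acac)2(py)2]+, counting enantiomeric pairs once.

In an octahedral complex each vertex has one trans partner and four cis neighbours.
Each acac is bidentate and must span two cis positions.
Working through the distinct placements yields 2 geometric isomers: py trans; py cis (chiral).

2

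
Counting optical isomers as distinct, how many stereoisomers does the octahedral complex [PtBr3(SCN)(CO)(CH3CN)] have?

5

In an octahedral complex each vertex has one trans partner and four cis neighbours.
Working through the distinct placements yields 4 geometric isomers: Br mer (3 arrangements); Br fac (chiral).
One of these lacks any improper symmetry element and so occurs as an enantiomeric pair, giving 4 + 1 = 5 stereoisomers in total.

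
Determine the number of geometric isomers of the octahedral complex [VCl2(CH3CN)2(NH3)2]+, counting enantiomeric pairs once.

5

The distinct arrangements are (5 in all): Cl trans, CH3CN trans, NH3 trans; Cl cis, CH3CN trans, NH3 cis; Cl cis, CH3CN cis, NH3 trans; Cl cis, CH3CN cis, NH3 cis (chiral); Cl trans, CH3CN cis, NH3 cis.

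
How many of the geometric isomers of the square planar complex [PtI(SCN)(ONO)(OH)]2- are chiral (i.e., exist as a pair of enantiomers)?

0

In a square planar complex each vertex has one trans partner and two cis neighbours.
Working through the distinct placements yields 3 geometric isomers: (I/ONO trans, OH/SCN trans); (I/SCN trans, OH/ONO trans); (I/OH trans, ONO/SCN trans).
Each arrangement has an internal mirror plane or centre of symmetry, so none is chiral.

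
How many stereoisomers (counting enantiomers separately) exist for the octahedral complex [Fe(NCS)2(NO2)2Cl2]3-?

6

Working through the distinct placements yields 5 geometric isomers: NCS trans, NO2 trans, Cl trans; NCS cis, NO2 cis, Cl trans; NCS cis, NO2 trans, Cl cis; NCS cis, NO2 cis, Cl cis (chiral); NCS trans, NO2 cis, Cl cis.
One of these lacks any improper symmetry element and so occurs as an enantiomeric pair, giving 5 + 1 = 6 stereoisomers in total.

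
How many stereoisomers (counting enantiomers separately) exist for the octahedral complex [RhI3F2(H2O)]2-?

3

In an octahedral complex each vertex has one trans partner and four cis neighbours.
Systematic placement gives 3 geometric isomers: I mer, F trans; I mer, F cis; I fac, F cis.
Each arrangement has an internal mirror plane or centre of symmetry, so none is chiral.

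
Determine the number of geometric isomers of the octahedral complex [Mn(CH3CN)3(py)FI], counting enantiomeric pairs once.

Systematic placement gives 4 geometric isomers: CH3CN mer (3 arrangements); CH3CN fac (chiral).

4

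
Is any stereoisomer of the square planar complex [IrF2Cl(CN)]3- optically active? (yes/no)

In a square planar complex each vertex has one trans partner and two cis neighbours.
There are 2 geometric isomers: F cis; F trans.
Each arrangement has an internal mirror plane or centre of symmetry, so none is chiral.

no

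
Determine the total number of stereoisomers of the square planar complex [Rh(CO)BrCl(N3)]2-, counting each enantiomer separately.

A square has two trans pairs of vertices; adjacent vertices are cis.
There are 3 geometric isomers: (Br/Cl trans, CO/N3 trans); (Br/N3 trans, CO/Cl trans); (Br/CO trans, Cl/N3 trans).
Each arrangement has an internal mirror plane or centre of symmetry, so none is chiral.

3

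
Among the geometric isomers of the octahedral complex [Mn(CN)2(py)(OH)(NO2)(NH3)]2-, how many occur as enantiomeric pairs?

An octahedron has six vertices in three trans pairs; every non-trans pair is cis.
Exhaustive case analysis gives 9 geometric isomers.
Of these, 6 lack any improper symmetry element and so occur as enantiomeric pairs, giving 9 + 6 = 15 stereoisomers in total.

6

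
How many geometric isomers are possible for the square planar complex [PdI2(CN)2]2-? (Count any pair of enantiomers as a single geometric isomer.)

Working through the distinct placements yields 2 geometric isomers: I cis; I trans.

2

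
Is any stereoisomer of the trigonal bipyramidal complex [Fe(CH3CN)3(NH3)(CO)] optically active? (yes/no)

A trigonal bipyramid has two axial and three equatorial sites, which are chemically inequivalent.
Systematic placement gives 4 geometric isomers: NH3 equatorial, CO equatorial; NH3 equatorial, CO axial; NH3 axial, CO equatorial; NH3 axial, CO axial.
Each arrangement has an internal mirror plane or centre of symmetry, so none is chiral.

no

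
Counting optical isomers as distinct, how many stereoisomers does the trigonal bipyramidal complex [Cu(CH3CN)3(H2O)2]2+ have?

Working through the distinct placements yields 3 geometric isomers: H2O both equatorial; H2O one axial, one equatorial; H2O both axial.
Each arrangement has an internal mirror plane or centre of symmetry, so none is chiral.

3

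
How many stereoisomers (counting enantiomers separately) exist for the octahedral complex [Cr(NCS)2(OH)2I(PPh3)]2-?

8

An octahedron has six vertices in three trans pairs; every non-trans pair is cis.
Working through the distinct placements yields 6 geometric isomers: NCS cis, OH cis (3 arrangements, 2 chiral); NCS cis, OH trans; NCS trans, OH cis; NCS trans, OH trans.
Of these, 2 lack any improper symmetry element and so occur as enantiomeric pairs, giving 6 + 2 = 8 stereoisomers in total.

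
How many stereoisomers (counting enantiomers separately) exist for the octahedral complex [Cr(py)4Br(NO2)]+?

2

An octahedron has six vertices in three trans pairs; every non-trans pair is cis.
Systematic placement gives 2 geometric isomers: Br and NO2 mutually trans; Br and NO2 mutually cis.
Each arrangement has an internal mirror plane or centre of symmetry, so none is chiral.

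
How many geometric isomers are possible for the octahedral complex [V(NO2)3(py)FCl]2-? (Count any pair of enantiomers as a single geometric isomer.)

The six octahedral sites form three mutually perpendicular trans pairs.
The distinct arrangements are (4 in all): NO2 mer (3 arrangements); NO2 fac (chiral).

4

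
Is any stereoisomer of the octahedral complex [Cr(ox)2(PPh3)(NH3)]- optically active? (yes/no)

In an octahedral complex each vertex has one trans partner and four cis neighbours.
Each ox is bidentate and must span two cis positions.
Systematic placement gives 2 geometric isomers: PPh3 and NH3 mutually trans; PPh3 and NH3 mutually cis (chiral).
One of these lacks any improper symmetry element and so occurs as an enantiomeric pair, giving 2 + 1 = 3 stereoisomers in total.

yes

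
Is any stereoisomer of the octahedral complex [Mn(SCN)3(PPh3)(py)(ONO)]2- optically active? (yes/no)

In an octahedral complex each vertex has one trans partner and four cis neighbours.
Working through the distinct placements yields 4 geometric isomers: SCN mer (3 arrangements); SCN fac (chiral).
One of these lacks any improper symmetry element and so occurs as an enantiomeric pair, giving 4 + 1 = 5 stereoisomers in total.

yes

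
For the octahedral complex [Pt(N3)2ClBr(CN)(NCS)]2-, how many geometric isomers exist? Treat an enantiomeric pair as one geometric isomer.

9

The six octahedral sites form three mutually perpendicular trans pairs.
Exhaustive case analysis gives 9 geometric isomers.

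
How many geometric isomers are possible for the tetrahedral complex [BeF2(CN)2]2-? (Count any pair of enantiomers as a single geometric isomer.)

All four vertices of a tetrahedron are equivalent and mutually adjacent, so cis/trans isomerism cannot arise.
Only one geometric arrangement is possible.

1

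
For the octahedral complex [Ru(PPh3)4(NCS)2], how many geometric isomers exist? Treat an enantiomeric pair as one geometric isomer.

Systematic placement gives 2 geometric isomers: NCS trans; NCS cis.

2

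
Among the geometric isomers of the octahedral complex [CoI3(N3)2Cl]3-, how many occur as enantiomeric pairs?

0

The six octahedral sites form three mutually perpendicular trans pairs.
Systematic placement gives 3 geometric isomers: I mer, N3 trans; I fac, N3 cis; I mer, N3 cis.
Each arrangement has an internal mirror plane or centre of symmetry, so none is chiral.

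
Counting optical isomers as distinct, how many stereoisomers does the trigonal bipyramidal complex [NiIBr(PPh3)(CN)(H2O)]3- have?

A trigonal bipyramid has two axial and three equatorial sites, which are chemically inequivalent.
Placing the ligands in turn and identifying arrangements related by rotation or reflection leaves 10 distinct geometric isomers.
Of these, 10 lack any improper symmetry element and so occur as enantiomeric pairs, giving 10 + 10 = 20 stereoisomers in total.

20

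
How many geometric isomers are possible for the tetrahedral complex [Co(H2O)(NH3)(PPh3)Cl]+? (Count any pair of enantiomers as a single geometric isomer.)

1

In a tetrahedral complex all four positions are equivalent and every pair of ligands is adjacent — there is no cis/trans distinction.
Only one geometric arrangement is possible; it has no improper symmetry element, so it exists as a pair of enantiomers (2 stereoisomers).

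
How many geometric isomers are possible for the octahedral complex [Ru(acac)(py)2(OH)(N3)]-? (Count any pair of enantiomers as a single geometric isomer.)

Each acac is bidentate and must span two cis positions.
There are 4 geometric isomers: py cis (3 arrangements, 2 chiral); py trans.

4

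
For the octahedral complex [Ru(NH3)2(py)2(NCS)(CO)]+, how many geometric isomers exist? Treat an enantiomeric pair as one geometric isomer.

In an octahedral complex each vertex has one trans partner and four cis neighbours.
Working through the distinct placements yields 6 geometric isomers: NH3 trans, py trans; NH3 cis, py cis (3 arrangements, 2 chiral); NH3 cis, py trans; NH3 trans, py cis.

6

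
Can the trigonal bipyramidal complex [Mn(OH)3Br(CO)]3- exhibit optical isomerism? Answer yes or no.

A trigonal bipyramid has two axial and three equatorial sites, which are chemically inequivalent.
The distinct arrangements are (4 in all): Br axial, CO axial; Br axial, CO equatorial; Br equatorial, CO axial; Br equatorial, CO equatorial.
Each arrangement has an internal mirror plane or centre of symmetry, so none is chiral.

no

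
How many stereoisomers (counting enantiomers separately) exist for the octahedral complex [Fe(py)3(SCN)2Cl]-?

3

Systematic placement gives 3 geometric isomers: py mer, SCN cis; py mer, SCN trans; py fac, SCN cis.
Each arrangement has an internal mirror plane or centre of symmetry, so none is chiral.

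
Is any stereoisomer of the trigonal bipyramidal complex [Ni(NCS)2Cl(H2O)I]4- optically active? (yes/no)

yes

In a trigonal bipyramid the two axial positions differ from the three equatorial ones.
Systematic enumeration (placing each ligand type in turn and discarding arrangements equivalent by rotation or reflection) gives 7 geometric isomers.
Of these, 3 lack any improper symmetry element and so occur as enantiomeric pairs, giving 7 + 3 = 10 stereoisomers in total.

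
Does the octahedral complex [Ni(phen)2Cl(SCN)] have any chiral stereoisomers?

yes

The six octahedral sites form three mutually perpendicular trans pairs.
Each phen is bidentate and must span two cis positions.
Systematic placement gives 2 geometric isomers: Cl and SCN mutually trans; Cl and SCN mutually cis (chiral).
One of these lacks any improper symmetry element and so occurs as an enantiomeric pair, giving 2 + 1 = 3 stereoisomers in total.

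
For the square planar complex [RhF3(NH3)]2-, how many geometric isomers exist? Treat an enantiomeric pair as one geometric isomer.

1

Only one geometric arrangement is possible.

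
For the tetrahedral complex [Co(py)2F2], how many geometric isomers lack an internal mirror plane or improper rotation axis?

0

In a tetrahedral complex all four positions are equivalent and every pair of ligands is adjacent — there is no cis/trans distinction.
Only one geometric arrangement is possible.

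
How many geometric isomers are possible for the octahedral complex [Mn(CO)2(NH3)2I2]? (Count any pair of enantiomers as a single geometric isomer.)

In an octahedral complex each vertex has one trans partner and four cis neighbours.
Working through the distinct placements yields 5 geometric isomers: CO trans, NH3 trans, I trans; CO trans, NH3 cis, I cis; CO cis, NH3 trans, I cis; CO cis, NH3 cis, I cis (chiral); CO cis, NH3 cis, I trans.

5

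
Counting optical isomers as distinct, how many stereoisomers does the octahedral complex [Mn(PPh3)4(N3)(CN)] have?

Systematic placement gives 2 geometric isomers: N3 and CN mutually trans; N3 and CN mutually cis.
Each arrangement has an internal mirror plane or centre of symmetry, so none is chiral.

2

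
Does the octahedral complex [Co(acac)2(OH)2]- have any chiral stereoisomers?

yes

The six octahedral sites form three mutually perpendicular trans pairs.
Each acac is bidentate and must span two cis positions.
The distinct arrangements are (2 in all): OH trans; OH cis (chiral).
One of these lacks any improper symmetry element and so occurs as an enantiomeric pair, giving 2 + 1 = 3 stereoisomers in total.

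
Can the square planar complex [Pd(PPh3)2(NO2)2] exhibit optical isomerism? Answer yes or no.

There are 2 geometric isomers: PPh3 cis; PPh3 trans.
Each arrangement has an internal mirror plane or centre of symmetry, so none is chiral.

no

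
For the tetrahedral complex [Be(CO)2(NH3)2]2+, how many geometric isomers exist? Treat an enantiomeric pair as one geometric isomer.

1

In a tetrahedral complex all four positions are equivalent and every pair of ligands is adjacent — there is no cis/trans distinction.
Only one geometric arrangement is possible.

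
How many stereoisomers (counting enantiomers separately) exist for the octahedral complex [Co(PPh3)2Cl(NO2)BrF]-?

Exhaustive case analysis gives 9 geometric isomers.
Of these, 6 lack any improper symmetry element and so occur as enantiomeric pairs, giving 9 + 6 = 15 stereoisomers in total.

15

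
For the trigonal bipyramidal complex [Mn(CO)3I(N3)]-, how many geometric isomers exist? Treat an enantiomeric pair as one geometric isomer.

4

A trigonal bipyramid has two axial and three equatorial sites, which are chemically inequivalent.
Working through the distinct placements yields 4 geometric isomers: I equatorial, N3 equatorial; I axial, N3 equatorial; I equatorial, N3 axial; I axial, N3 axial.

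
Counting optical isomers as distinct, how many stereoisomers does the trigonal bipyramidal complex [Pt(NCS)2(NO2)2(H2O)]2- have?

Systematic enumeration (placing each ligand type in turn and discarding arrangements equivalent by rotation or reflection) gives 5 geometric isomers.
One of these lacks any improper symmetry element and so occurs as an enantiomeric pair, giving 5 + 1 = 6 stereoisomers in total.

6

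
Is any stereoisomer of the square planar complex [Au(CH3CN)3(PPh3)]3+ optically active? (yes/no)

A square has two trans pairs of vertices; adjacent vertices are cis.
Only one geometric arrangement is possible.

no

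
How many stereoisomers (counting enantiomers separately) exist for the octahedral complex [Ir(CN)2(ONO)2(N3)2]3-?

6

In an octahedral complex each vertex has one trans partner and four cis neighbours.
There are 5 geometric isomers: CN trans, ONO trans, N3 trans; CN trans, ONO cis, N3 cis; CN cis, ONO trans, N3 cis; CN cis, ONO cis, N3 cis (chiral); CN cis, ONO cis, N3 trans.
One of these lacks any improper symmetry element and so occurs as an enantiomeric pair, giving 5 + 1 = 6 stereoisomers in total.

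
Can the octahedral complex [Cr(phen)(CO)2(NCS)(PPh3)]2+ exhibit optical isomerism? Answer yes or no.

The six octahedral sites form three mutually perpendicular trans pairs.
Each phen is bidentate and must span two cis positions.
Working through the distinct placements yields 4 geometric isomers: CO trans; CO cis (3 arrangements, 2 chiral).
Of these, 2 lack any improper symmetry element and so occur as enantiomeric pairs, giving 4 + 2 = 6 stereoisomers in total.

yes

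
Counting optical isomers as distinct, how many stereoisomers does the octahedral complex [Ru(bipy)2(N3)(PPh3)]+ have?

3

In an octahedral complex each vertex has one trans partner and four cis neighbours.
Each bipy is bidentate and must span two cis positions.
Working through the distinct placements yields 2 geometric isomers: N3 and PPh3 mutually trans; N3 and PPh3 mutually cis (chiral).
One of these lacks any improper symmetry element and so occurs as an enantiomeric pair, giving 2 + 1 = 3 stereoisomers in total.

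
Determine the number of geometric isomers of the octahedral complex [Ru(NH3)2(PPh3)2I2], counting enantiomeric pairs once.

5

In an octahedral complex each vertex has one trans partner and four cis neighbours.
The distinct arrangements are (5 in all): NH3 trans, PPh3 trans, I trans; NH3 cis, PPh3 cis, I trans; NH3 cis, PPh3 trans, I cis; NH3 cis, PPh3 cis, I cis (chiral); NH3 trans, PPh3 cis, I cis.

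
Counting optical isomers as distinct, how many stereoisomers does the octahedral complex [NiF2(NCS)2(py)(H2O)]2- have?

An octahedron has six vertices in three trans pairs; every non-trans pair is cis.
The distinct arrangements are (6 in all): F trans, NCS cis; F trans, NCS trans; F cis, NCS cis (3 arrangements, 2 chiral); F cis, NCS trans.
Of these, 2 lack any improper symmetry element and so occur as enantiomeric pairs, giving 6 + 2 = 8 stereoisomers in total.

8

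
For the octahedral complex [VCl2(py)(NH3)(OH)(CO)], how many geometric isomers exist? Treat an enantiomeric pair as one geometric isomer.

9

In an octahedral complex each vertex has one trans partner and four cis neighbours.
Placing the ligands in turn and identifying arrangements related by rotation or reflection leaves 9 distinct geometric isomers.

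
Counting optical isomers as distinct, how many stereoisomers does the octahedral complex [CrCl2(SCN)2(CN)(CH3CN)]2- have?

8

In an octahedral complex each vertex has one trans partner and four cis neighbours.
There are 6 geometric isomers: Cl trans, SCN trans; Cl cis, SCN cis (3 arrangements, 2 chiral); Cl cis, SCN trans; Cl trans, SCN cis.
Of these, 2 lack any improper symmetry element and so occur as enantiomeric pairs, giving 6 + 2 = 8 stereoisomers in total.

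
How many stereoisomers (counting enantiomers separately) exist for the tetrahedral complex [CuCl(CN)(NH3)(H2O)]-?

Only one geometric arrangement is possible; it has no improper symmetry element, so it exists as a pair of enantiomers (2 stereoisomers).

2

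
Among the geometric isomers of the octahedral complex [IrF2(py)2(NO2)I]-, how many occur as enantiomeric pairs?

2

There are 6 geometric isomers: F trans, py trans; F trans, py cis; F cis, py trans; F cis, py cis (3 arrangements, 2 chiral).
Of these, 2 lack any improper symmetry element and so occur as enantiomeric pairs, giving 6 + 2 = 8 stereoisomers in total.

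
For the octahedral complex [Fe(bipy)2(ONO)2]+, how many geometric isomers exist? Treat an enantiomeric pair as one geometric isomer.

2

An octahedron has six vertices in three trans pairs; every non-trans pair is cis.
Each bipy is bidentate and must span two cis positions.
The distinct arrangements are (2 in all): ONO trans; ONO cis (chiral).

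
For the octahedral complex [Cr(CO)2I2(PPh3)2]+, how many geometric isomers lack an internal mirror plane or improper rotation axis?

1

In an octahedral complex each vertex has one trans partner and four cis neighbours.
The distinct arrangements are (5 in all): CO trans, I trans, PPh3 trans; CO trans, I cis, PPh3 cis; CO cis, I cis, PPh3 trans; CO cis, I cis, PPh3 cis (chiral); CO cis, I trans, PPh3 cis.
One of these lacks any improper symmetry element and so occurs as an enantiomeric pair, giving 5 + 1 = 6 stereoisomers in total.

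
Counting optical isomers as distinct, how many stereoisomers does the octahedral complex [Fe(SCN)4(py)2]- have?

There are 2 geometric isomers: py trans; py cis.
Each arrangement has an internal mirror plane or centre of symmetry, so none is chiral.

2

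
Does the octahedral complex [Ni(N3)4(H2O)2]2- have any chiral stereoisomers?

The six octahedral sites form three mutually perpendicular trans pairs.
Working through the distinct placements yields 2 geometric isomers: H2O trans; H2O cis.
Each arrangement has an internal mirror plane or centre of symmetry, so none is chiral.

no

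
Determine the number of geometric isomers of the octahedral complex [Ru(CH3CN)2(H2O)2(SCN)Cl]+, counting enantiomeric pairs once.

6

An octahedron has six vertices in three trans pairs; every non-trans pair is cis.
Working through the distinct placements yields 6 geometric isomers: CH3CN trans, H2O cis; CH3CN trans, H2O trans; CH3CN cis, H2O cis (3 arrangements, 2 chiral); CH3CN cis, H2O trans.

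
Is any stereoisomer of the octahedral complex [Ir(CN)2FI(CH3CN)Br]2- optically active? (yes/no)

Systematic enumeration (placing each ligand type in turn and discarding arrangements equivalent by rotation or reflection) gives 9 geometric isomers.
Of these, 6 lack any improper symmetry element and so occur as enantiomeric pairs, giving 9 + 6 = 15 stereoisomers in total.

yes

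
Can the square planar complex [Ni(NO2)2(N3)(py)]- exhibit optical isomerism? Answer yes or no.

In a square planar complex each vertex has one trans partner and two cis neighbours.
Working through the distinct placements yields 2 geometric isomers: NO2 cis; NO2 trans.
Each arrangement has an internal mirror plane or centre of symmetry, so none is chiral.

no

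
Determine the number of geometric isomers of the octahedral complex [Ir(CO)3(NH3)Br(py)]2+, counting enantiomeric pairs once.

The six octahedral sites form three mutually perpendicular trans pairs.
There are 4 geometric isomers: CO mer (3 arrangements); CO fac (chiral).

4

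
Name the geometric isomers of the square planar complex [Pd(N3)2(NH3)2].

A square has two trans pairs of vertices; adjacent vertices are cis.
Systematic placement gives 2 geometric isomers: N3 cis; N3 trans.

cis and trans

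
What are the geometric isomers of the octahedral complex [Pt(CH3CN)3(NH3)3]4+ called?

fac and mer

In an octahedral complex each vertex has one trans partner and four cis neighbours.
Systematic placement gives 2 geometric isomers: CH3CN mer; CH3CN fac.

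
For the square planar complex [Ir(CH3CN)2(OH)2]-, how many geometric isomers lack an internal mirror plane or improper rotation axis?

0

A square has two trans pairs of vertices; adjacent vertices are cis.
There are 2 geometric isomers: CH3CN cis; CH3CN trans.
Each arrangement has an internal mirror plane or centre of symmetry, so none is chiral.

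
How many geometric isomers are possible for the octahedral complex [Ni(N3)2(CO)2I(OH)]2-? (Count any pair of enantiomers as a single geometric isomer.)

The six octahedral sites form three mutually perpendicular trans pairs.
Working through the distinct placements yields 6 geometric isomers: N3 cis, CO trans; N3 trans, CO trans; N3 cis, CO cis (3 arrangements, 2 chiral); N3 trans, CO cis.

6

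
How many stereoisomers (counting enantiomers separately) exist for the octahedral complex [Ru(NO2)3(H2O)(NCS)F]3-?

In an octahedral complex each vertex has one trans partner and four cis neighbours.
Systematic placement gives 4 geometric isomers: NO2 mer (3 arrangements); NO2 fac (chiral).
One of these lacks any improper symmetry element and so occurs as an enantiomeric pair, giving 4 + 1 = 5 stereoisomers in total.

5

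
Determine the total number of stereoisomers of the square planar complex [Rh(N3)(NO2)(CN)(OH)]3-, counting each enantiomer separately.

There are 3 geometric isomers: (CN/NO2 trans, N3/OH trans); (CN/OH trans, N3/NO2 trans); (CN/N3 trans, NO2/OH trans).
Each arrangement has an internal mirror plane or centre of symmetry, so none is chiral.

3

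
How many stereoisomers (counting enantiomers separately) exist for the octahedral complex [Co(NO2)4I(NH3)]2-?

2

Systematic placement gives 2 geometric isomers: I and NH3 mutually trans; I and NH3 mutually cis.
Each arrangement has an internal mirror plane or centre of symmetry, so none is chiral.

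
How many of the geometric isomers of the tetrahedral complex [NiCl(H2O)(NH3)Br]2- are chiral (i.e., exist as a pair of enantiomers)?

1

In a tetrahedral complex all four positions are equivalent and every pair of ligands is adjacent — there is no cis/trans distinction.
Only one geometric arrangement is possible; it has no improper symmetry element, so it exists as a pair of enantiomers (2 stereoisomers).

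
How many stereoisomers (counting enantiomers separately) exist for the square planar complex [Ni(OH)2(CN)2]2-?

2

A square has two trans pairs of vertices; adjacent vertices are cis.
Working through the distinct placements yields 2 geometric isomers: OH cis; OH trans.
Each arrangement has an internal mirror plane or centre of symmetry, so none is chiral.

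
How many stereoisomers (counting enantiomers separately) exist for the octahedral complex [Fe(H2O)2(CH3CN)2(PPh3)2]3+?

6

An octahedron has six vertices in three trans pairs; every non-trans pair is cis.
There are 5 geometric isomers: H2O trans, CH3CN trans, PPh3 trans; H2O cis, CH3CN trans, PPh3 cis; H2O cis, CH3CN cis, PPh3 trans; H2O cis, CH3CN cis, PPh3 cis (chiral); H2O trans, CH3CN cis, PPh3 cis.
One of these lacks any improper symmetry element and so occurs as an enantiomeric pair, giving 5 + 1 = 6 stereoisomers in total.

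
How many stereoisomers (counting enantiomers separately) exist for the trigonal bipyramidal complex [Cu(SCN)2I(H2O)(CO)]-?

10

Exhaustive case analysis gives 7 geometric isomers.
Of these, 3 lack any improper symmetry element and so occur as enantiomeric pairs, giving 7 + 3 = 10 stereoisomers in total.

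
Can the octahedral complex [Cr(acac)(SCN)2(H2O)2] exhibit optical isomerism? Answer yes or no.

The six octahedral sites form three mutually perpendicular trans pairs.
Each acac is bidentate and must span two cis positions.
Working through the distinct placements yields 3 geometric isomers: SCN cis, H2O trans; SCN cis, H2O cis (chiral); SCN trans, H2O cis.
One of these lacks any improper symmetry element and so occurs as an enantiomeric pair, giving 3 + 1 = 4 stereoisomers in total.

yes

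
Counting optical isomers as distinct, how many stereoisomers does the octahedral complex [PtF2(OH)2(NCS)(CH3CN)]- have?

In an octahedral complex each vertex has one trans partner and four cis neighbours.
The distinct arrangements are (6 in all): F cis, OH trans; F cis, OH cis (3 arrangements, 2 chiral); F trans, OH trans; F trans, OH cis.
Of these, 2 lack any improper symmetry element and so occur as enantiomeric pairs, giving 6 + 2 = 8 stereoisomers in total.

8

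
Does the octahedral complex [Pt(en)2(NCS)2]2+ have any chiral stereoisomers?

yes

Each en is bidentate and must span two cis positions.
Systematic placement gives 2 geometric isomers: NCS trans; NCS cis (chiral).
One of these lacks any improper symmetry element and so occurs as an enantiomeric pair, giving 2 + 1 = 3 stereoisomers in total.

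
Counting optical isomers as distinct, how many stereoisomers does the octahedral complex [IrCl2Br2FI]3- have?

The six octahedral sites form three mutually perpendicular trans pairs.
Systematic placement gives 6 geometric isomers: Cl trans, Br trans; Cl cis, Br trans; Cl cis, Br cis (3 arrangements, 2 chiral); Cl trans, Br cis.
Of these, 2 lack any improper symmetry element and so occur as enantiomeric pairs, giving 6 + 2 = 8 stereoisomers in total.

8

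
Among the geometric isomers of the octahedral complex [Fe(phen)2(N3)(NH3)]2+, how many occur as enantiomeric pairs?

An octahedron has six vertices in three trans pairs; every non-trans pair is cis.
Each phen is bidentate and must span two cis positions.
The distinct arrangements are (2 in all): N3 and NH3 mutually trans; N3 and NH3 mutually cis (chiral).
One of these lacks any improper symmetry element and so occurs as an enantiomeric pair, giving 2 + 1 = 3 stereoisomers in total.

1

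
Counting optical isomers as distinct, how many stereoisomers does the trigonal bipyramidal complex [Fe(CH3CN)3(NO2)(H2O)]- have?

4

In a trigonal bipyramid the two axial positions differ from the three equatorial ones.
Systematic placement gives 4 geometric isomers: NO2 equatorial, H2O equatorial; NO2 equatorial, H2O axial; NO2 axial, H2O equatorial; NO2 axial, H2O axial.
Each arrangement has an internal mirror plane or centre of symmetry, so none is chiral.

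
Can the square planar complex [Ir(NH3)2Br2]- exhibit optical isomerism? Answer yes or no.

no

Systematic placement gives 2 geometric isomers: NH3 cis; NH3 trans.
Each arrangement has an internal mirror plane or centre of symmetry, so none is chiral.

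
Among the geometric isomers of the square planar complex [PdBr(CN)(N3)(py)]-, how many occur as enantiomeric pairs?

In a square planar complex each vertex has one trans partner and two cis neighbours.
Working through the distinct placements yields 3 geometric isomers: (Br/N3 trans, CN/py trans); (Br/py trans, CN/N3 trans); (Br/CN trans, N3/py trans).
Each arrangement has an internal mirror plane or centre of symmetry, so none is chiral.

0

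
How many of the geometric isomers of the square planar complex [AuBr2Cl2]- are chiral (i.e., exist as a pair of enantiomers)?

A square has two trans pairs of vertices; adjacent vertices are cis.
Systematic placement gives 2 geometric isomers: Br cis; Br trans.
Each arrangement has an internal mirror plane or centre of symmetry, so none is chiral.

0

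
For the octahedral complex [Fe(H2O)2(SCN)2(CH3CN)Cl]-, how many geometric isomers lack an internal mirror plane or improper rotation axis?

2

The six octahedral sites form three mutually perpendicular trans pairs.
The distinct arrangements are (6 in all): H2O trans, SCN trans; H2O cis, SCN cis (3 arrangements, 2 chiral); H2O cis, SCN trans; H2O trans, SCN cis.
Of these, 2 lack any improper symmetry element and so occur as enantiomeric pairs, giving 6 + 2 = 8 stereoisomers in total.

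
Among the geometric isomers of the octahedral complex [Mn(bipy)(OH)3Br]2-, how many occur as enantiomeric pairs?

The six octahedral sites form three mutually perpendicular trans pairs.
Each bipy is bidentate and must span two cis positions.
Working through the distinct placements yields 2 geometric isomers: OH fac; OH mer.
Each arrangement has an internal mirror plane or centre of symmetry, so none is chiral.

0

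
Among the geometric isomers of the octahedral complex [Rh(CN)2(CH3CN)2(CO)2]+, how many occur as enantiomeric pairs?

The six octahedral sites form three mutually perpendicular trans pairs.
Working through the distinct placements yields 5 geometric isomers: CN trans, CH3CN trans, CO trans; CN cis, CH3CN trans, CO cis; CN cis, CH3CN cis, CO trans; CN cis, CH3CN cis, CO cis (chiral); CN trans, CH3CN cis, CO cis.
One of these lacks any improper symmetry element and so occurs as an enantiomeric pair, giving 5 + 1 = 6 stereoisomers in total.

1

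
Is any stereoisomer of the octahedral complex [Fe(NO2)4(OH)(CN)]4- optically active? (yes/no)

no

In an octahedral complex each vertex has one trans partner and four cis neighbours.
Systematic placement gives 2 geometric isomers: OH and CN mutually cis; OH and CN mutually trans.
Each arrangement has an internal mirror plane or centre of symmetry, so none is chiral.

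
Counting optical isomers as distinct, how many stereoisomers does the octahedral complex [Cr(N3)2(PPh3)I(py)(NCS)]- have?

In an octahedral complex each vertex has one trans partner and four cis neighbours.
Placing the ligands in turn and identifying arrangements related by rotation or reflection leaves 9 distinct geometric isomers.
Of these, 6 lack any improper symmetry element and so occur as enantiomeric pairs, giving 9 + 6 = 15 stereoisomers in total.

15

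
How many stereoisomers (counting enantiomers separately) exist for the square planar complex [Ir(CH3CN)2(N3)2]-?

2

In a square planar complex each vertex has one trans partner and two cis neighbours.
Working through the distinct placements yields 2 geometric isomers: CH3CN cis; CH3CN trans.
Each arrangement has an internal mirror plane or centre of symmetry, so none is chiral.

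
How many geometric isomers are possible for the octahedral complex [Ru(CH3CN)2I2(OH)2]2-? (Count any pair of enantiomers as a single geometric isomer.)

The six octahedral sites form three mutually perpendicular trans pairs.
Systematic placement gives 5 geometric isomers: CH3CN trans, I trans, OH trans; CH3CN trans, I cis, OH cis; CH3CN cis, I cis, OH trans; CH3CN cis, I cis, OH cis (chiral); CH3CN cis, I trans, OH cis.

5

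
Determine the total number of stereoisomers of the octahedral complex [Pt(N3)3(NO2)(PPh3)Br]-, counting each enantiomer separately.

5

An octahedron has six vertices in three trans pairs; every non-trans pair is cis.
There are 4 geometric isomers: N3 mer (3 arrangements); N3 fac (chiral).
One of these lacks any improper symmetry element and so occurs as an enantiomeric pair, giving 4 + 1 = 5 stereoisomers in total.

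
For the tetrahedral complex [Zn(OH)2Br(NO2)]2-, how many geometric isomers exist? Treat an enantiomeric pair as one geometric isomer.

All four vertices of a tetrahedron are equivalent and mutually adjacent, so cis/trans isomerism cannot arise.
Only one geometric arrangement is possible.

1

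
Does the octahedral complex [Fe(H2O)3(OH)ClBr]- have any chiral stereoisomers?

The six octahedral sites form three mutually perpendicular trans pairs.
Working through the distinct placements yields 4 geometric isomers: H2O mer (3 arrangements); H2O fac (chiral).
One of these lacks any improper symmetry element and so occurs as an enantiomeric pair, giving 4 + 1 = 5 stereoisomers in total.

yes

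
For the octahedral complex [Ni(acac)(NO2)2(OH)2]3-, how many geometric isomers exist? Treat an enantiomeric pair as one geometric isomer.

The six octahedral sites form three mutually perpendicular trans pairs.
Each acac is bidentate and must span two cis positions.
Working through the distinct placements yields 3 geometric isomers: NO2 trans, OH cis; NO2 cis, OH cis (chiral); NO2 cis, OH trans.

3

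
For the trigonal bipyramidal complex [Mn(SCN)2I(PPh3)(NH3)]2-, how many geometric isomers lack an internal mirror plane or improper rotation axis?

In a trigonal bipyramid the two axial positions differ from the three equatorial ones.
Systematic enumeration (placing each ligand type in turn and discarding arrangements equivalent by rotation or reflection) gives 7 geometric isomers.
Of these, 3 lack any improper symmetry element and so occur as enantiomeric pairs, giving 7 + 3 = 10 stereoisomers in total.

3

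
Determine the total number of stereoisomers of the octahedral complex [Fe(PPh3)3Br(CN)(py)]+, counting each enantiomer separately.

5

In an octahedral complex each vertex has one trans partner and four cis neighbours.
Working through the distinct placements yields 4 geometric isomers: PPh3 mer (3 arrangements); PPh3 fac (chiral).
One of these lacks any improper symmetry element and so occurs as an enantiomeric pair, giving 4 + 1 = 5 stereoisomers in total.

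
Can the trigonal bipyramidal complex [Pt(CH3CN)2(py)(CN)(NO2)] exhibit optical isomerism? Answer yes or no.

yes

Exhaustive case analysis gives 7 geometric isomers.
Of these, 3 lack any improper symmetry element and so occur as enantiomeric pairs, giving 7 + 3 = 10 stereoisomers in total.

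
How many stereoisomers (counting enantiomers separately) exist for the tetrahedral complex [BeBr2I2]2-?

Only one geometric arrangement is possible.

1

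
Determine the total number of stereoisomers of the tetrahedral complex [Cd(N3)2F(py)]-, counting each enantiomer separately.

In a tetrahedral complex all four positions are equivalent and every pair of ligands is adjacent — there is no cis/trans distinction.
Only one geometric arrangement is possible.

1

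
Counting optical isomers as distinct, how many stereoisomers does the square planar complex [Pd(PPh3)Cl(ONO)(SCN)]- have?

3

There are 3 geometric isomers: (Cl/PPh3 trans, ONO/SCN trans); (Cl/SCN trans, ONO/PPh3 trans); (Cl/ONO trans, PPh3/SCN trans).
Each arrangement has an internal mirror plane or centre of symmetry, so none is chiral.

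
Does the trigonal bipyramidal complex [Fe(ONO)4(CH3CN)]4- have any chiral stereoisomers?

no

A trigonal bipyramid has two axial and three equatorial sites, which are chemically inequivalent.
Systematic placement gives 2 geometric isomers: CH3CN axial; CH3CN equatorial.
Each arrangement has an internal mirror plane or centre of symmetry, so none is chiral.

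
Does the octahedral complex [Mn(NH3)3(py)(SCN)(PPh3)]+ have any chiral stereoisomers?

An octahedron has six vertices in three trans pairs; every non-trans pair is cis.
Working through the distinct placements yields 4 geometric isomers: NH3 mer (3 arrangements); NH3 fac (chiral).
One of these lacks any improper symmetry element and so occurs as an enantiomeric pair, giving 4 + 1 = 5 stereoisomers in total.

yes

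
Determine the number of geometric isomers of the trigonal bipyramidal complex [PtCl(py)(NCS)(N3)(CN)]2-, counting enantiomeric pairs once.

In a trigonal bipyramid the two axial positions differ from the three equatorial ones.
Systematic enumeration (placing each ligand type in turn and discarding arrangements equivalent by rotation or reflection) gives 10 geometric isomers.

10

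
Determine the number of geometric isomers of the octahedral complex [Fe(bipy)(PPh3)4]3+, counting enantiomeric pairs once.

1

Each bipy is bidentate and must span two cis positions.
Only one geometric arrangement is possible.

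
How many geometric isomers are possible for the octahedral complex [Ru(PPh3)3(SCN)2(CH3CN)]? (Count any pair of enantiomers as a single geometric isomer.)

An octahedron has six vertices in three trans pairs; every non-trans pair is cis.
Systematic placement gives 3 geometric isomers: PPh3 mer, SCN trans; PPh3 fac, SCN cis; PPh3 mer, SCN cis.

3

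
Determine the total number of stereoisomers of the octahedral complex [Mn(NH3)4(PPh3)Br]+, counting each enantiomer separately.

2

In an octahedral complex each vertex has one trans partner and four cis neighbours.
Systematic placement gives 2 geometric isomers: PPh3 and Br mutually cis; PPh3 and Br mutually trans.
Each arrangement has an internal mirror plane or centre of symmetry, so none is chiral.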